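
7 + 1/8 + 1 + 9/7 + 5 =807/56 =14.41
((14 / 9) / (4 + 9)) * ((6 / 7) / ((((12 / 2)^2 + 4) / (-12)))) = -2 / 65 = -0.03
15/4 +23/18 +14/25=5029/900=5.59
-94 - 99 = -193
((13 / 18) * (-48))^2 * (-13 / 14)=-70304 / 63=-1115.94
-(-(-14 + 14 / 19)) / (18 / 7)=-98 / 19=-5.16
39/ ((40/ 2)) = 39/ 20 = 1.95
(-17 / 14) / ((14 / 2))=-17 / 98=-0.17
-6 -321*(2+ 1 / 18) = -3995 / 6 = -665.83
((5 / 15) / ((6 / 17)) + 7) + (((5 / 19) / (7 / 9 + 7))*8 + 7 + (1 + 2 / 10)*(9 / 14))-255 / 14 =-13333 / 5985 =-2.23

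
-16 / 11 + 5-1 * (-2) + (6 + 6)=193 / 11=17.55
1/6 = 0.17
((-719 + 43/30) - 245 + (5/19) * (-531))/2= -628313/1140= -551.15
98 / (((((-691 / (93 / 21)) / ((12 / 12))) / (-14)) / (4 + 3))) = 42532 / 691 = 61.55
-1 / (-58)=1 / 58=0.02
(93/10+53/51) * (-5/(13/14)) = -36911/663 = -55.67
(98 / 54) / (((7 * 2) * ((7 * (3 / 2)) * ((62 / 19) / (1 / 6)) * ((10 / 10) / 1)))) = 19 / 30132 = 0.00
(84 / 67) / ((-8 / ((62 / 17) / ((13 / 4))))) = -2604 / 14807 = -0.18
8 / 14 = 4 / 7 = 0.57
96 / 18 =16 / 3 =5.33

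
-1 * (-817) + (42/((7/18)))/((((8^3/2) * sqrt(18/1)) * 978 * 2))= 817.00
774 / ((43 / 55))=990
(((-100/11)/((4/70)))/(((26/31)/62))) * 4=-6727000/143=-47041.96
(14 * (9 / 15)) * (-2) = -84 / 5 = -16.80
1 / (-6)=-1 / 6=-0.17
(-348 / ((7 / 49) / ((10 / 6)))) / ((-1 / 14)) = 56840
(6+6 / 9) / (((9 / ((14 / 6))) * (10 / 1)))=14 / 81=0.17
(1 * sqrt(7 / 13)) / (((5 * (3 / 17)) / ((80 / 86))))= 136 * sqrt(91) / 1677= 0.77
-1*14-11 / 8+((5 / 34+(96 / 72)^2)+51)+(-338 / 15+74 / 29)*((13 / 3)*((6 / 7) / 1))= -45554321 / 1242360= -36.67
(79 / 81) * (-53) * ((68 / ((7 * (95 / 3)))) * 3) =-284716 / 5985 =-47.57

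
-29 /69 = -0.42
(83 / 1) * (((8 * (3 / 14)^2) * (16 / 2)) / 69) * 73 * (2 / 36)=48472 / 3381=14.34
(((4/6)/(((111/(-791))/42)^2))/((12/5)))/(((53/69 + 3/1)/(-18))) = -2115427461/17797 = -118864.27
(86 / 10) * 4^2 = 688 / 5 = 137.60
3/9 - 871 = -2612/3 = -870.67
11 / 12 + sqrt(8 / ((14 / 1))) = 1.67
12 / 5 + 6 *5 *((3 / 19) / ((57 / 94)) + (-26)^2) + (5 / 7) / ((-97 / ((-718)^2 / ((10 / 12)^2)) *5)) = 117638159736 / 6127975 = 19196.91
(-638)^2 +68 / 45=18317048 / 45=407045.51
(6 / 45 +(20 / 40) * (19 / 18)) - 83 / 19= -12679 / 3420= -3.71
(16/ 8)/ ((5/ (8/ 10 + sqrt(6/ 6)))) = 0.72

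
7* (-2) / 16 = -7 / 8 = -0.88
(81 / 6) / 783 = 1 / 58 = 0.02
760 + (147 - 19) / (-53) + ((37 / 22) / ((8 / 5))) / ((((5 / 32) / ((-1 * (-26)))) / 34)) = 3908720 / 583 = 6704.49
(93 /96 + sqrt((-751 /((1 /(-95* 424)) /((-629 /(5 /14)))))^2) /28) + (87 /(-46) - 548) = 1400418158425 /736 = 1902742063.08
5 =5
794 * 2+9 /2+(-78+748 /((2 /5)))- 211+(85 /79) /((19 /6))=9527867 /3002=3173.84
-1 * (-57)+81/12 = 255/4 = 63.75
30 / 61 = 0.49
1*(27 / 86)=27 / 86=0.31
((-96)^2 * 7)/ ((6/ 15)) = 161280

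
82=82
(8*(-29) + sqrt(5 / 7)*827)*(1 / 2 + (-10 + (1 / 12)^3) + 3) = 325699 / 216- 9288037*sqrt(35) / 12096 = -3034.86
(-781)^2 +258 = 610219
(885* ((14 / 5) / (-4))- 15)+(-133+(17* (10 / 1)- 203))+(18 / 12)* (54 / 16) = -12727 / 16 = -795.44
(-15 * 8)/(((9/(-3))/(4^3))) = 2560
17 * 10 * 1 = 170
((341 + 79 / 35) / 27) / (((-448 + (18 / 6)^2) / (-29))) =348406 / 414855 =0.84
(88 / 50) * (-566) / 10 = -12452 / 125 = -99.62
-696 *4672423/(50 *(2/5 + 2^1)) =-135500267/5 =-27100053.40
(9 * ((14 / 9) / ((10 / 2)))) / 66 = 7 / 165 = 0.04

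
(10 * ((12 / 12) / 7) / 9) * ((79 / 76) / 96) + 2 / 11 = 463993 / 2528064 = 0.18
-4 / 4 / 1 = -1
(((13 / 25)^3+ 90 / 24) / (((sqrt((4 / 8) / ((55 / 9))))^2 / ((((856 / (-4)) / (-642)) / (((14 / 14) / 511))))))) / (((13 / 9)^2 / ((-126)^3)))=-7765639867.53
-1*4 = -4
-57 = -57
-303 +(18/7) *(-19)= -2463/7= -351.86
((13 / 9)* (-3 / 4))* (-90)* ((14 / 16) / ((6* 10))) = 91 / 64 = 1.42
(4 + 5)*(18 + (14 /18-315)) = -2666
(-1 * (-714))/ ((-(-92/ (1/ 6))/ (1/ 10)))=119/ 920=0.13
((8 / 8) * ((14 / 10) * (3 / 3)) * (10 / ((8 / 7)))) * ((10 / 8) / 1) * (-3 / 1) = -45.94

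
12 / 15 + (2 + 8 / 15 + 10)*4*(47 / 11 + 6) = 85108 / 165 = 515.81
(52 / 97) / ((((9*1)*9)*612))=13 / 1202121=0.00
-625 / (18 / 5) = -3125 / 18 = -173.61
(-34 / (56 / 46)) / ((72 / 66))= -4301 / 168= -25.60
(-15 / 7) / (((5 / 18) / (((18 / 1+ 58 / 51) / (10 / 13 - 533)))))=228384 / 823361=0.28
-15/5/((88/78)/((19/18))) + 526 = 46041/88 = 523.19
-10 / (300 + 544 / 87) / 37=-435 / 492914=-0.00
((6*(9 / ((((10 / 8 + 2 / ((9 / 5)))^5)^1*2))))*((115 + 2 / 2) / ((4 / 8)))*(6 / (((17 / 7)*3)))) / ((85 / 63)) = 334066431541248 / 6411541765625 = 52.10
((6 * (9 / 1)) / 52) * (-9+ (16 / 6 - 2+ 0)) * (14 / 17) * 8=-57.01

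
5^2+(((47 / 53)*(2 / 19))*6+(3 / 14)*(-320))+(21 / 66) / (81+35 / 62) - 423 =-182728381445 / 392114723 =-466.01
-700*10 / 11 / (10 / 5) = -3500 / 11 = -318.18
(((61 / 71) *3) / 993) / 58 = 61 / 1363058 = 0.00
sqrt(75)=5* sqrt(3)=8.66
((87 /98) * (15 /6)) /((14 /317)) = 137895 /2744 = 50.25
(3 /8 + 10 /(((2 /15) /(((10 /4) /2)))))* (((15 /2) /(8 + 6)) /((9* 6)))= 1255 /1344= 0.93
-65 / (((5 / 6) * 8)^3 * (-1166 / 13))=0.00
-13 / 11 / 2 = -13 / 22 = -0.59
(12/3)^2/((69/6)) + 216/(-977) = 26296/22471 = 1.17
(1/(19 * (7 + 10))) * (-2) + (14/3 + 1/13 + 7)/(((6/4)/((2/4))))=147700/37791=3.91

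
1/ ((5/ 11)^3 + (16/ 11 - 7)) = -0.18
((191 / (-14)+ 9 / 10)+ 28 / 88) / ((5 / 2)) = -9567 / 1925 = -4.97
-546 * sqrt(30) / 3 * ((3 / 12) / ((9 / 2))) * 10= -910 * sqrt(30) / 9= -553.81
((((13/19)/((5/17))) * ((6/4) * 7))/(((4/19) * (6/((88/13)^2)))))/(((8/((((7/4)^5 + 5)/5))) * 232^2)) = 315726873/35825254400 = 0.01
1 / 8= 0.12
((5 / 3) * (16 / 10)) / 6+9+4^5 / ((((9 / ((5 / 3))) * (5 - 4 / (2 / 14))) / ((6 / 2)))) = -1055 / 69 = -15.29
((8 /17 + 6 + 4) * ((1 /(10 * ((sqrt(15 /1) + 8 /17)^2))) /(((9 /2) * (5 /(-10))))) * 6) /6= -26622748 /820864845 + 1646144 * sqrt(15) /820864845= -0.02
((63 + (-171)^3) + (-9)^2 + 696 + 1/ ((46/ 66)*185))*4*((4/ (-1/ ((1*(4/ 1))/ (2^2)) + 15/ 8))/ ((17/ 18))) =-49011433509888/ 506345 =-96794544.25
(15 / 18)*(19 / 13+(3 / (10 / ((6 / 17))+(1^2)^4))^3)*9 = 194361675 / 17718272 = 10.97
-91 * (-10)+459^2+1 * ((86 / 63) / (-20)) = 133302287 / 630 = 211590.93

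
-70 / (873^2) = -70 / 762129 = -0.00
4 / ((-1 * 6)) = -2 / 3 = -0.67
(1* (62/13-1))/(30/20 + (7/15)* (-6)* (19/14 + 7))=-490/2847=-0.17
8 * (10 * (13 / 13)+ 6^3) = 1808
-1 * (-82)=82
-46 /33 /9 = -46 /297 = -0.15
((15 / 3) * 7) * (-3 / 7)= -15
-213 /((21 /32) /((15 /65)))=-6816 /91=-74.90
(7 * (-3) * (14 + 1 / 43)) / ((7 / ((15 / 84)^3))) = -226125 / 943936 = -0.24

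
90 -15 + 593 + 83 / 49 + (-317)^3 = -1560862822 / 49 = -31854343.31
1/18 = 0.06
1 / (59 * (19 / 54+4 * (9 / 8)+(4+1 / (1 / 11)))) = 27 / 31624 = 0.00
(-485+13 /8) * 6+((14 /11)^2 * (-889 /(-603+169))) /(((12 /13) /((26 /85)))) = -2899.15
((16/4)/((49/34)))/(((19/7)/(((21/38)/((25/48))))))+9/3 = 36867/9025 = 4.08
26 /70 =13 /35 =0.37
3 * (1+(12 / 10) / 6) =18 / 5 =3.60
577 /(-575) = -577 /575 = -1.00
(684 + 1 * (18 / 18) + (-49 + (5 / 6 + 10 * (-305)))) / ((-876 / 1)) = 14479 / 5256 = 2.75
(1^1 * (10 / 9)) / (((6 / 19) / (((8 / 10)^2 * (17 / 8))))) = 646 / 135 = 4.79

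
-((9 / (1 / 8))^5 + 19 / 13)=-25153929235 / 13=-1934917633.46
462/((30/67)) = 5159/5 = 1031.80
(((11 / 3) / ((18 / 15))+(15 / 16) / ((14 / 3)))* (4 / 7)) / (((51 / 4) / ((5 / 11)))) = 32825 / 494802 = 0.07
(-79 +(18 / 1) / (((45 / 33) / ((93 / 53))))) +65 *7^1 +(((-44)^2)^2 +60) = 993367118 / 265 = 3748555.16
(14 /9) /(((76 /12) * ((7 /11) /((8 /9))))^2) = 15488 /204687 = 0.08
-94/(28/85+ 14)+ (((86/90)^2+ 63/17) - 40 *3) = -852157001/6988275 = -121.94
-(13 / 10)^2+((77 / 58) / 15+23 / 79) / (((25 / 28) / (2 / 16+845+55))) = 654731083 / 1718250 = 381.05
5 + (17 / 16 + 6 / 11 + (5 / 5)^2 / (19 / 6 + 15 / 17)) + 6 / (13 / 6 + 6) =3861721 / 508816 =7.59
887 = 887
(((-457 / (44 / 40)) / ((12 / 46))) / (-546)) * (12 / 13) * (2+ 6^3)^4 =237394148843360 / 39039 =6080948509.01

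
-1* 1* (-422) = 422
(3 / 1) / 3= 1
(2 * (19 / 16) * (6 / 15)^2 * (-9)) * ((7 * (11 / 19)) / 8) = -693 / 400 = -1.73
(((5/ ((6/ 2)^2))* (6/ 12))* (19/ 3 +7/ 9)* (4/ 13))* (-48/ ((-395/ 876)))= 598016/ 9243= 64.70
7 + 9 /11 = 86 /11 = 7.82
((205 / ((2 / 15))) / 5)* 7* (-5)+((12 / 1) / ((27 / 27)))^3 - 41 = -18151 / 2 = -9075.50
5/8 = 0.62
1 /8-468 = -3743 /8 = -467.88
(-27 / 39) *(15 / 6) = -45 / 26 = -1.73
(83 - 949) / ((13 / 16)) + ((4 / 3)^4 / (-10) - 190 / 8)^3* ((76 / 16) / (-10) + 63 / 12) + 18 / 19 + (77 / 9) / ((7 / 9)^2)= -19878824053037051917 / 294035676480000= -67606.84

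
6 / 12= 1 / 2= 0.50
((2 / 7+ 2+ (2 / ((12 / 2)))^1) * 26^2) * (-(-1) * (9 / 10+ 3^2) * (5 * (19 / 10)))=1165593 / 7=166513.29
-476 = -476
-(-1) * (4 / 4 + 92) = 93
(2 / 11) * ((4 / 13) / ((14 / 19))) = 76 / 1001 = 0.08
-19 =-19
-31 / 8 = -3.88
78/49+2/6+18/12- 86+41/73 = -1760167/21462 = -82.01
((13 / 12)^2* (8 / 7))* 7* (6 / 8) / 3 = 169 / 72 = 2.35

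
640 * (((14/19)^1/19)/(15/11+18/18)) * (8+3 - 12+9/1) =394240/4693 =84.01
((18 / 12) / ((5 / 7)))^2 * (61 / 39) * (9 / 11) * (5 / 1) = 80703 / 2860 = 28.22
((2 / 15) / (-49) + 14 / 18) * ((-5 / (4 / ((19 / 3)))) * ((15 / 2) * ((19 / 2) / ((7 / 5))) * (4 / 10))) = -3084745 / 24696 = -124.91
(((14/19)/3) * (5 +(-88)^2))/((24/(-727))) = -4381629/76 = -57653.01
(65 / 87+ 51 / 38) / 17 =6907 / 56202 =0.12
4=4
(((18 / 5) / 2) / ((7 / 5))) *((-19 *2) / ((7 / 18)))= -6156 / 49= -125.63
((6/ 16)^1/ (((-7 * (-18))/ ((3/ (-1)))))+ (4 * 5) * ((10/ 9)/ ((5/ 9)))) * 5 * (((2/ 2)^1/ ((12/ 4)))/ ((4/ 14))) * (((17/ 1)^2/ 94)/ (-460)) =-431477/ 276736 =-1.56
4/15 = 0.27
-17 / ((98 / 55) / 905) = -846175 / 98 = -8634.44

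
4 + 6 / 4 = 11 / 2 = 5.50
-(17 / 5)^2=-289 / 25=-11.56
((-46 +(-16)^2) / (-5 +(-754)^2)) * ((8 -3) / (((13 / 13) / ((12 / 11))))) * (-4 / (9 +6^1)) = -3360 / 6253621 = -0.00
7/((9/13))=91/9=10.11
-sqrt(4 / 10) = -sqrt(10) / 5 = -0.63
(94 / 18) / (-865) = -0.01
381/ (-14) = -27.21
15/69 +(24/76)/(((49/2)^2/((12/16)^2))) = 456811/2098474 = 0.22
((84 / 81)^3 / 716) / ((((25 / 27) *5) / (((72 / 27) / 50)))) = 21952 / 1223353125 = 0.00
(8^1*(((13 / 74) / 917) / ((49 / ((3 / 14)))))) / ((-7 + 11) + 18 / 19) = 741 / 546969409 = 0.00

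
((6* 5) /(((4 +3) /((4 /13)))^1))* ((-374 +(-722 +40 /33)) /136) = -180640 /17017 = -10.62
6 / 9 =2 / 3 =0.67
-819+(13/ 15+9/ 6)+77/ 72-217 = -371723/ 360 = -1032.56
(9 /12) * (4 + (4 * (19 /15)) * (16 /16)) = 34 /5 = 6.80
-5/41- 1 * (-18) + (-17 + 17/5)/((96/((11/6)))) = 520093/29520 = 17.62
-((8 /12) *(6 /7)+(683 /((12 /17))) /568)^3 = -11.77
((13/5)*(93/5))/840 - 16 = -111597/7000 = -15.94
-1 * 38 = -38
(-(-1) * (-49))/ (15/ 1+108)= -49/ 123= -0.40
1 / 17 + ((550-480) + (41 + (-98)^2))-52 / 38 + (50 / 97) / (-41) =9713.68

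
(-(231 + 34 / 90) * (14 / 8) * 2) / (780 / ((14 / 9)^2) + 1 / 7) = -892829 / 355545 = -2.51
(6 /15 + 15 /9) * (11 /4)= 341 /60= 5.68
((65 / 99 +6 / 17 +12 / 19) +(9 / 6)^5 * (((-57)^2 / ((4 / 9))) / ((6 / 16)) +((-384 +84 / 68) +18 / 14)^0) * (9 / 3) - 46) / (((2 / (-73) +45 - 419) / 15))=-165858590206075 / 9313066752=-17809.23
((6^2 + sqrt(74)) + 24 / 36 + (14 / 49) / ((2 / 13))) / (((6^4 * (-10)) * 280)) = -809 / 76204800 - sqrt(74) / 3628800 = -0.00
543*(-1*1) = -543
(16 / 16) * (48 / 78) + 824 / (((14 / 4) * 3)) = 21592 / 273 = 79.09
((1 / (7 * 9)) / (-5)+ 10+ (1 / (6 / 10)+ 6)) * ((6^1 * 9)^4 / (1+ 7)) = 657097272 / 35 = 18774207.77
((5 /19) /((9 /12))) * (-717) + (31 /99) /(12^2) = -251.58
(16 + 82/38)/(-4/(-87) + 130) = 30015/214966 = 0.14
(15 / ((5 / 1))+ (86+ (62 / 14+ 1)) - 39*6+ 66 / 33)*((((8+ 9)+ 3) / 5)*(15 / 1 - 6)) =-34668 / 7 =-4952.57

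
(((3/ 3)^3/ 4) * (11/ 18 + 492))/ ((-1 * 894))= -8867/ 64368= -0.14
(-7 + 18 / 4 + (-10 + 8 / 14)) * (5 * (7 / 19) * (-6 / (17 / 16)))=40080 / 323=124.09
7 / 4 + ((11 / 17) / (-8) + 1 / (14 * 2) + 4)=5431 / 952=5.70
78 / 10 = 39 / 5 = 7.80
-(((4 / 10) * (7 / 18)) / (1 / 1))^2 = -49 / 2025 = -0.02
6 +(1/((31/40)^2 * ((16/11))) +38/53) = 400416/50933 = 7.86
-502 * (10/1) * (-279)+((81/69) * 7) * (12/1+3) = 32216175/23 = 1400703.26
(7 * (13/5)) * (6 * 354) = 193284/5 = 38656.80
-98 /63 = -14 /9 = -1.56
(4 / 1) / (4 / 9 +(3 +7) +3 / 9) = 36 / 97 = 0.37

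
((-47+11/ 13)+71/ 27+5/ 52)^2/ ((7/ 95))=353182139255/ 13798512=25595.67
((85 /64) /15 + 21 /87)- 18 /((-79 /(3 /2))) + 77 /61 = 51893143 /26832192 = 1.93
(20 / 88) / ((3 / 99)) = 15 / 2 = 7.50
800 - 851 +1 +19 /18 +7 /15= -4363 /90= -48.48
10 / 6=5 / 3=1.67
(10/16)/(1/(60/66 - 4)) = -85/44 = -1.93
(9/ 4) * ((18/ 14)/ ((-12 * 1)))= -27/ 112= -0.24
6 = 6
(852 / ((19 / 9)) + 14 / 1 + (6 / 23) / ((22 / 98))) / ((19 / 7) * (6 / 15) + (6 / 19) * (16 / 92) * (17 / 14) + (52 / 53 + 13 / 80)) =182.38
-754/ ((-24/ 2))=377/ 6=62.83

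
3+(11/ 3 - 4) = 8/ 3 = 2.67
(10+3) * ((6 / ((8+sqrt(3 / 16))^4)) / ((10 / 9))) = 95877879552 / 5433416192405 - 11812110336 * sqrt(3) / 5433416192405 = 0.01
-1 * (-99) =99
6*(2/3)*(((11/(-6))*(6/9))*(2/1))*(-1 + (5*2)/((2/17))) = -2464/3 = -821.33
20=20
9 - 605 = -596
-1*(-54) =54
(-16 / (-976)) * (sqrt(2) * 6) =6 * sqrt(2) / 61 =0.14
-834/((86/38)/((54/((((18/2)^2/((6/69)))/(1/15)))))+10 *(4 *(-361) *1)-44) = 21128/352093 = 0.06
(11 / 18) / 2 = 11 / 36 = 0.31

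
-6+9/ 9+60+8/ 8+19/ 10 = 579/ 10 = 57.90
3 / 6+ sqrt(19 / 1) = 1 / 2+ sqrt(19) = 4.86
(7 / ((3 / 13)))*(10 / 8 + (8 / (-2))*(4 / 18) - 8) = -25025 / 108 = -231.71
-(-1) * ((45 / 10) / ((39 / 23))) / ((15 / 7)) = 161 / 130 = 1.24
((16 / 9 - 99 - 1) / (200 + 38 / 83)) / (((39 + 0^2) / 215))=-606730 / 224613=-2.70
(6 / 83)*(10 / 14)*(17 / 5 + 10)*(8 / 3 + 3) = 2278 / 581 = 3.92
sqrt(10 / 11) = sqrt(110) / 11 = 0.95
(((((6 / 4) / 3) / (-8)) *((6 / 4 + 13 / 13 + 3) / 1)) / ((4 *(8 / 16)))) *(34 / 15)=-187 / 480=-0.39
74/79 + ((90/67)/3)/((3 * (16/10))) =21807/21172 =1.03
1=1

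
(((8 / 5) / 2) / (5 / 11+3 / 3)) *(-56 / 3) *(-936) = 48048 / 5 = 9609.60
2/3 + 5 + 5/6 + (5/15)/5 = 197/30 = 6.57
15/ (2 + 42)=15/ 44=0.34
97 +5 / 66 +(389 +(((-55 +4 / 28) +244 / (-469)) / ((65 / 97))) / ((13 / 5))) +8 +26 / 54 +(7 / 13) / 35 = 108942679073 / 235405170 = 462.79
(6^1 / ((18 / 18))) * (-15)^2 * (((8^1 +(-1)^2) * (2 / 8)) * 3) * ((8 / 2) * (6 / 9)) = 24300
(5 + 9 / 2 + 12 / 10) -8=27 / 10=2.70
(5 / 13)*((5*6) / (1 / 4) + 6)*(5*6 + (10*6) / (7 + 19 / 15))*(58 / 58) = 727650 / 403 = 1805.58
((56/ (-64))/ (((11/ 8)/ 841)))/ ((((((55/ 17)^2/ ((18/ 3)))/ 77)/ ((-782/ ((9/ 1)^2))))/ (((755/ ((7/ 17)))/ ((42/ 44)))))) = 438065189.05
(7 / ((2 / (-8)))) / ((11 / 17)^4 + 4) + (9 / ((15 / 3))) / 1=-1710883 / 348725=-4.91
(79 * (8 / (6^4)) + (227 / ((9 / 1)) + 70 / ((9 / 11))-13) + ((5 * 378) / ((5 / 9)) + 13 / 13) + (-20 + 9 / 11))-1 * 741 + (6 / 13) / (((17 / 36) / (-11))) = 1075264999 / 393822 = 2730.33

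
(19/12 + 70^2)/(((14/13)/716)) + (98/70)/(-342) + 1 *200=3259052.69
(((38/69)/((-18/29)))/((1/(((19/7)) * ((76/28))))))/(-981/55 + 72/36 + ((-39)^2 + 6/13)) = -142221365/32757487938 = -0.00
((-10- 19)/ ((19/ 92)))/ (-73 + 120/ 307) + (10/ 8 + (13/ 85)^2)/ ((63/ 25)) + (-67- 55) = -409758220423/ 3427196668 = -119.56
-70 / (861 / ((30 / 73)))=-100 / 2993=-0.03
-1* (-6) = 6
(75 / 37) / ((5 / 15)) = 225 / 37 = 6.08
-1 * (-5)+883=888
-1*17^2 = -289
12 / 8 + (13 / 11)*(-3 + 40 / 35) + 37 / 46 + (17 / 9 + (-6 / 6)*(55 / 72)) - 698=-9871773 / 14168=-696.77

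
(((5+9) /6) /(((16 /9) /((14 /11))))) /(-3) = -49 /88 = -0.56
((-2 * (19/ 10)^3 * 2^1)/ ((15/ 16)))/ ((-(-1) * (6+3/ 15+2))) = -54872/ 15375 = -3.57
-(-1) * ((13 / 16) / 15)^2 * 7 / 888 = 1183 / 51148800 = 0.00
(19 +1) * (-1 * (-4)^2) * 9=-2880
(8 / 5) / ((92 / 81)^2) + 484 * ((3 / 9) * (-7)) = -17902837 / 15870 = -1128.09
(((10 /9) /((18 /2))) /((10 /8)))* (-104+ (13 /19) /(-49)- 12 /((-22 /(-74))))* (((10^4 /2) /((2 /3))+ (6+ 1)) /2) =-14799509996 /276507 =-53523.09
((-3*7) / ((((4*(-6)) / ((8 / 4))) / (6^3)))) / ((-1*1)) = -378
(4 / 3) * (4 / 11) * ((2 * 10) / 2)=160 / 33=4.85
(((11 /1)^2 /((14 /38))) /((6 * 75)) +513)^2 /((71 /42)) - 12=2618528541001 /16773750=156108.71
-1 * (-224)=224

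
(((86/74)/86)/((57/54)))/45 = 0.00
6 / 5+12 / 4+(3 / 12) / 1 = 89 / 20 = 4.45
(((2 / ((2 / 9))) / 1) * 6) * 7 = 378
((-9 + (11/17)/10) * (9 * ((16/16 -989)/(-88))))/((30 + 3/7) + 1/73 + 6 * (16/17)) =-132731739/5305520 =-25.02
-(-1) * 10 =10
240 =240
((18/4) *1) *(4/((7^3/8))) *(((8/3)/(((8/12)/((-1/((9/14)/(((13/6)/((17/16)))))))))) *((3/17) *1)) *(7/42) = -6656/42483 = -0.16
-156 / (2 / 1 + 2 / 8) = -208 / 3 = -69.33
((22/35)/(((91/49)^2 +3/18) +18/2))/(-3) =-308/18545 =-0.02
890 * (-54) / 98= -24030 / 49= -490.41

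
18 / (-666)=-1 / 37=-0.03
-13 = -13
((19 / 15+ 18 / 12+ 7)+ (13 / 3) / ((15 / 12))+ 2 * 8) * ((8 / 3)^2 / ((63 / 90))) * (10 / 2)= 280640 / 189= 1484.87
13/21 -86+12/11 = -19471/231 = -84.29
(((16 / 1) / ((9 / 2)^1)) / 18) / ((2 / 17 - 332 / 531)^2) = 4024036 / 5248681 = 0.77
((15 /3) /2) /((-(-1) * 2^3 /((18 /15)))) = 3 /8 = 0.38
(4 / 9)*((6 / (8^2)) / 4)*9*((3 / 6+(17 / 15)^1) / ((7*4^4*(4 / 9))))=63 / 327680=0.00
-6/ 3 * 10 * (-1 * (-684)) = -13680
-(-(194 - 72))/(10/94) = 5734/5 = 1146.80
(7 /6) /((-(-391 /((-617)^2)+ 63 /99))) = -29313053 /15963132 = -1.84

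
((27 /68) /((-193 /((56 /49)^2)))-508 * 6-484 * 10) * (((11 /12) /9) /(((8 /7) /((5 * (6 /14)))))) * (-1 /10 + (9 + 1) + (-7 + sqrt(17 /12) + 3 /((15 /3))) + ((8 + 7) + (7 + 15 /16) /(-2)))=-84460525325 /3858456-1089813230 * sqrt(51) /4340763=-23682.68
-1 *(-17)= 17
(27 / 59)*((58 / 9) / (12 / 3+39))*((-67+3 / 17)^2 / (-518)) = -112273152 / 189896987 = -0.59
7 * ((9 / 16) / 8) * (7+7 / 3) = 147 / 32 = 4.59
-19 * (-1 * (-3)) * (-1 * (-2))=-114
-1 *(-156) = 156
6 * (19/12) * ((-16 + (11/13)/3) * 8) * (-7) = 326116/39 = 8361.95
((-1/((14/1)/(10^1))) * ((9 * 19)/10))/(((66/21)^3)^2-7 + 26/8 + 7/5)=-3193330/251340953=-0.01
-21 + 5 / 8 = -163 / 8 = -20.38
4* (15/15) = 4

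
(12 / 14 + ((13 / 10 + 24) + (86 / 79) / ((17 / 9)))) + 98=11726193 / 94010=124.73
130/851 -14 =-11784/851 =-13.85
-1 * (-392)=392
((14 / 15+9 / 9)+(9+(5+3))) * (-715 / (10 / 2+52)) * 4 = -162448 / 171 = -949.99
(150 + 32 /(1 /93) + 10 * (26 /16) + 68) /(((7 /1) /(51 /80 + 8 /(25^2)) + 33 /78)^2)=1872910302289 /73018307961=25.65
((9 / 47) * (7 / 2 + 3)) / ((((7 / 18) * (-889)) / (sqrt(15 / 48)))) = -0.00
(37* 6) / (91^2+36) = 222 / 8317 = 0.03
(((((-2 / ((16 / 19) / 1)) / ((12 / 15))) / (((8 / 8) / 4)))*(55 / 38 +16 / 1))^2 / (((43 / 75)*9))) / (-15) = -6105125 / 11008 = -554.61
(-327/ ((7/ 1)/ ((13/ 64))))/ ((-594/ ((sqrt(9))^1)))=1417/ 29568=0.05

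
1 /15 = 0.07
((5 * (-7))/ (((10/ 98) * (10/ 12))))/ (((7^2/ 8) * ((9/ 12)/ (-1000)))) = 89600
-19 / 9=-2.11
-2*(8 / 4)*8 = -32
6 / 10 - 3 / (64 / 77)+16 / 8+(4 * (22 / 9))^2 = 2451917 / 25920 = 94.60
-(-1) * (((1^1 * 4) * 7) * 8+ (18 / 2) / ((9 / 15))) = 239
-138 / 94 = -69 / 47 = -1.47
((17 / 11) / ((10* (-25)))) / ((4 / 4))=-17 / 2750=-0.01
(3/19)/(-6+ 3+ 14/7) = -3/19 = -0.16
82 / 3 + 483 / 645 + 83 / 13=289004 / 8385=34.47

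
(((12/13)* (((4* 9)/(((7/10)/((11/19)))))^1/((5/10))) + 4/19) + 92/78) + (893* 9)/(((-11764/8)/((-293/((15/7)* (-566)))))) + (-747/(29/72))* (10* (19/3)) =-73493615339747117/625987570845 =-117404.27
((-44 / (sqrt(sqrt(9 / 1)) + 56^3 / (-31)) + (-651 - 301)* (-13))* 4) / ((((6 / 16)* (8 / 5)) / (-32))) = -22207311453537280 / 8411175429 - 2460160* sqrt(3) / 8411175429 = -2640214.99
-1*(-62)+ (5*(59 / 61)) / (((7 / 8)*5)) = 26946 / 427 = 63.11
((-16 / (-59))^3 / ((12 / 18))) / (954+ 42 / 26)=26624 / 850474439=0.00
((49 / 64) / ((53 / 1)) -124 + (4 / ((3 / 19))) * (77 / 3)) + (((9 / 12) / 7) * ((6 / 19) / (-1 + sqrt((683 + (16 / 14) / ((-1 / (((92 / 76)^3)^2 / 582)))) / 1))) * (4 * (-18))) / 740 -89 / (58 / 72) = 2225192025403676912054851 / 5352185514465470393280 -29241 * sqrt(133327715699554215) / 84637503165569410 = 415.75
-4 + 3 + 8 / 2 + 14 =17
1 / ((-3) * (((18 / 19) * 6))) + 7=6.94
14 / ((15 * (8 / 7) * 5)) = 0.16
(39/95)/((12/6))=39/190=0.21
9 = 9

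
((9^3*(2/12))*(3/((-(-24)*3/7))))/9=63/16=3.94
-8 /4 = -2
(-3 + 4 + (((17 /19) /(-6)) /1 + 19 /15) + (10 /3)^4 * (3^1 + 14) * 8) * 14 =1809028123 /7695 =235091.37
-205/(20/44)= -451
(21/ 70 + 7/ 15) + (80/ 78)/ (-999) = 298301/ 389610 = 0.77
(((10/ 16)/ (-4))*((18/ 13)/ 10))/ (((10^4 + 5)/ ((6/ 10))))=-9/ 6936800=-0.00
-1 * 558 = -558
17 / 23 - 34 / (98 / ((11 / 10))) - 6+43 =421019 / 11270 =37.36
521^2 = 271441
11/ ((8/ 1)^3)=11/ 512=0.02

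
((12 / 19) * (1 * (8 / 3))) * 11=352 / 19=18.53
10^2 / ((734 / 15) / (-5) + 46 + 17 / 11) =82500 / 31151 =2.65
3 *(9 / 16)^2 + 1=499 / 256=1.95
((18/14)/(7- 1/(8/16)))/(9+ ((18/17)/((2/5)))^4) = 83521/18870110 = 0.00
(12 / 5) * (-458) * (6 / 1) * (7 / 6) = -38472 / 5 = -7694.40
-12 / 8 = -3 / 2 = -1.50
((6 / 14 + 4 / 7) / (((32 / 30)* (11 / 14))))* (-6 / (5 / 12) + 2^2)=-273 / 22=-12.41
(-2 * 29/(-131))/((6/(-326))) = -9454/393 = -24.06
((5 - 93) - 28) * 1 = -116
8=8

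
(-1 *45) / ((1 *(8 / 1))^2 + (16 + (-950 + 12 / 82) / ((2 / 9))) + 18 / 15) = 9225 / 859594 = 0.01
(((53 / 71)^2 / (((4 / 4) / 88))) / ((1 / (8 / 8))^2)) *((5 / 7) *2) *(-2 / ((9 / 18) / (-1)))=9887680 / 35287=280.21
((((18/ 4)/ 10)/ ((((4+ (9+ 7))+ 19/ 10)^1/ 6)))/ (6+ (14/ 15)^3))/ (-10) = -6075/ 3357124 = -0.00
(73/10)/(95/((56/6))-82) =-1022/10055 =-0.10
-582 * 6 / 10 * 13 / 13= -1746 / 5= -349.20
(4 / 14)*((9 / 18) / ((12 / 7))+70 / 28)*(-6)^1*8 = -268 / 7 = -38.29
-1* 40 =-40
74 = 74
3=3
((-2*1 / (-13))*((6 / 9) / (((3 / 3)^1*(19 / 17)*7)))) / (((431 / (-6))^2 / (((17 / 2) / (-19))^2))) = 58956 / 115946257609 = 0.00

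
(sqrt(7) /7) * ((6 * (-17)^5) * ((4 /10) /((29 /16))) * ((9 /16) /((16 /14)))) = -38336139 * sqrt(7) /290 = -349751.34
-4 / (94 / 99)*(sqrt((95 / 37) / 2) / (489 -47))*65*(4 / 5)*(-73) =40.99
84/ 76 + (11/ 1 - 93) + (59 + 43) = 401/ 19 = 21.11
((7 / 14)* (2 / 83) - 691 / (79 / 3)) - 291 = -2080067 / 6557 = -317.23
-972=-972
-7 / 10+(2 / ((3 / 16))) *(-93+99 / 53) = -515571 / 530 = -972.78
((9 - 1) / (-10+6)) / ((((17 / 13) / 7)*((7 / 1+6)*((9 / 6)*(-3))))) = 28 / 153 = 0.18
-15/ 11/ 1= -1.36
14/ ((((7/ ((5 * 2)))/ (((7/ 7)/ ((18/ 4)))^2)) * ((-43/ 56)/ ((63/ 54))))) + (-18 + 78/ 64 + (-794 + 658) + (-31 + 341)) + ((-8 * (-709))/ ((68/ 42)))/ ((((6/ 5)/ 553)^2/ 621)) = 2626210900330886503/ 5684256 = 462014888198.37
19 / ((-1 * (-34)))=19 / 34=0.56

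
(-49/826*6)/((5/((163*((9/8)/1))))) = -30807/2360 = -13.05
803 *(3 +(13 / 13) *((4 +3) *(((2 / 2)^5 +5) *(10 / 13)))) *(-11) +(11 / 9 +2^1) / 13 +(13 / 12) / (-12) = -311872.69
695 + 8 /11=7653 /11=695.73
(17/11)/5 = 17/55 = 0.31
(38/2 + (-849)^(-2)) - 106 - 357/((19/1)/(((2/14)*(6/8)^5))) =-1229012537609/14023904256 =-87.64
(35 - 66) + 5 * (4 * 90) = 1769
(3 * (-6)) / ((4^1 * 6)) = -3 / 4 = -0.75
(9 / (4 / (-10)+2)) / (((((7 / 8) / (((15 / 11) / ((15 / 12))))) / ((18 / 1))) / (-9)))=-87480 / 77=-1136.10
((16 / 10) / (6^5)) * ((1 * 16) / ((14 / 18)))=4 / 945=0.00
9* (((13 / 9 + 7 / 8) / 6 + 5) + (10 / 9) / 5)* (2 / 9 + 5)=113881 / 432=263.61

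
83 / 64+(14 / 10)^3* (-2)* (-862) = 37855623 / 8000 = 4731.95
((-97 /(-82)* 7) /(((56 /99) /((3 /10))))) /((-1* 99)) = -291 /6560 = -0.04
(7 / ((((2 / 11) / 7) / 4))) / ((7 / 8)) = 1232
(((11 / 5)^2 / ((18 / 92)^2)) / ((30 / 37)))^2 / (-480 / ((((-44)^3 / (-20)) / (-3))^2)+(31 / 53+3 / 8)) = 4213155615711718189096 / 166270555250578125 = 25339.16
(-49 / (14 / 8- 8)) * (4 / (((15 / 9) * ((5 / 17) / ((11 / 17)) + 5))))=3.45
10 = 10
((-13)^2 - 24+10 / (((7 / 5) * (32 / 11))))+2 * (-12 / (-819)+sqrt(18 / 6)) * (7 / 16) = 7 * sqrt(3) / 8+644141 / 4368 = 148.98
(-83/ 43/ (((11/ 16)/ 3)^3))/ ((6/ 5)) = -7649280/ 57233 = -133.65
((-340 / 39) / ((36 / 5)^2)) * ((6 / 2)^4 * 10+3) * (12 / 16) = -575875 / 5616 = -102.54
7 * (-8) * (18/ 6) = -168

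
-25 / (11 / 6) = -150 / 11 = -13.64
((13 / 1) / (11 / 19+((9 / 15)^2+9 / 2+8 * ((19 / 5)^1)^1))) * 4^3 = 23.21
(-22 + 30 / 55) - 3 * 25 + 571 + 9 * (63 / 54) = 10671 / 22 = 485.05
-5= -5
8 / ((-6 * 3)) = -0.44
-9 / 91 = -0.10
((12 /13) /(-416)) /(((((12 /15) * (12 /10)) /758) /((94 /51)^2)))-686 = -2433284947 /3516552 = -691.95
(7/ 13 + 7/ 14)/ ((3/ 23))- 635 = -16303/ 26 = -627.04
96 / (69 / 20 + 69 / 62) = 21.04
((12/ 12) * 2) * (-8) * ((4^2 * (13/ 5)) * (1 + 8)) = -29952/ 5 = -5990.40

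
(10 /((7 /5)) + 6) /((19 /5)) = 460 /133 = 3.46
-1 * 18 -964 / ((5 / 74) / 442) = -31530602 / 5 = -6306120.40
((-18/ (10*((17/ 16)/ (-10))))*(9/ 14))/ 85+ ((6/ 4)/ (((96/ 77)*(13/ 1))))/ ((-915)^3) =0.13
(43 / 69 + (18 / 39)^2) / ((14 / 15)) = 6965 / 7774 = 0.90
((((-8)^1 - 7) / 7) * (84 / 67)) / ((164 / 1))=-45 / 2747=-0.02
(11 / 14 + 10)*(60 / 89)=4530 / 623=7.27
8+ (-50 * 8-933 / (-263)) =-102163 / 263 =-388.45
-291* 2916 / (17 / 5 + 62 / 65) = -194898.02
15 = 15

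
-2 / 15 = -0.13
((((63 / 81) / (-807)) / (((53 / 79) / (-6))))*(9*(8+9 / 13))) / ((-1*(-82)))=0.01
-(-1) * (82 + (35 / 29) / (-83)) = 197339 / 2407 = 81.99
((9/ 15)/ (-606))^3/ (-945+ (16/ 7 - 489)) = 7/ 10325676622000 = 0.00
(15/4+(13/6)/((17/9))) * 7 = 34.28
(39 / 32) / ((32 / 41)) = 1599 / 1024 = 1.56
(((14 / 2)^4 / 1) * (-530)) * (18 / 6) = -3817590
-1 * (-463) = 463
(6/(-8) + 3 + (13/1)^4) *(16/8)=114253/2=57126.50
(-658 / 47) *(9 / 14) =-9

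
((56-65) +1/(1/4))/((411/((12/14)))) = -0.01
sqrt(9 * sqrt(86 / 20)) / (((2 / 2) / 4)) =6 * 10^(3 / 4) * 43^(1 / 4) / 5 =17.28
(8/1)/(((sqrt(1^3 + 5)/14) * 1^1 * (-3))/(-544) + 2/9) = 4176248832/116004725 - 7402752 * sqrt(6)/116004725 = 35.84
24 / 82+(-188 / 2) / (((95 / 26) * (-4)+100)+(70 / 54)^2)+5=142525597 / 33829715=4.21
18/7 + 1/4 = 79/28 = 2.82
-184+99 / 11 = -175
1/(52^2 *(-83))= -1/224432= -0.00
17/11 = 1.55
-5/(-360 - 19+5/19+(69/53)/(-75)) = 125875/9535137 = 0.01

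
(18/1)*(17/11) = 306/11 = 27.82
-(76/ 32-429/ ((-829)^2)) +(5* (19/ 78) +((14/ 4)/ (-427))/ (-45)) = -226847803463/ 196193560680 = -1.16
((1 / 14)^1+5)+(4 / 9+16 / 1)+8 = 3719 / 126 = 29.52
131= 131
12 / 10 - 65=-319 / 5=-63.80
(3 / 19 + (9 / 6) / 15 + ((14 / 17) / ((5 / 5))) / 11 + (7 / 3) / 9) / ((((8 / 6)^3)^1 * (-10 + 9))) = -567931 / 2273920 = -0.25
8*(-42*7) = -2352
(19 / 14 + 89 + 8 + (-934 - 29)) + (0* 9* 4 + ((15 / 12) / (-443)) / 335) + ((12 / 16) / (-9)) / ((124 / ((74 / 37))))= -133655532929 / 154578648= -864.64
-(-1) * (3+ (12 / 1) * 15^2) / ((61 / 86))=232458 / 61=3810.79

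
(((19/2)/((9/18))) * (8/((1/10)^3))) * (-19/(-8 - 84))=722000/23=31391.30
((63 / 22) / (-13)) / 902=-63 / 257972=-0.00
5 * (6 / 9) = 10 / 3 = 3.33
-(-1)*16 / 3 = 16 / 3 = 5.33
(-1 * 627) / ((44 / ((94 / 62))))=-2679 / 124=-21.60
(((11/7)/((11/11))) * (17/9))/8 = 187/504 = 0.37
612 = 612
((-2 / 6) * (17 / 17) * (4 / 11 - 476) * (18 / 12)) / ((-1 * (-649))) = 0.37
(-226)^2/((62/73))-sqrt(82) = 1864274/31-sqrt(82) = 60128.82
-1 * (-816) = 816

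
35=35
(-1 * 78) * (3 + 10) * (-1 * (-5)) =-5070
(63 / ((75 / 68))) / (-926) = -714 / 11575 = -0.06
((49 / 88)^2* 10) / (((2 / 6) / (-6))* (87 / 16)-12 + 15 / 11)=-36015 / 127061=-0.28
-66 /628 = -33 /314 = -0.11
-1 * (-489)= 489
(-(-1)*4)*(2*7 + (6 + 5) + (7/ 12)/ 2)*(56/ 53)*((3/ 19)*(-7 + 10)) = 50988/ 1007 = 50.63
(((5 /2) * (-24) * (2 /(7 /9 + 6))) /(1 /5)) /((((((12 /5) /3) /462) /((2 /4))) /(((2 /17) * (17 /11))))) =-283500 /61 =-4647.54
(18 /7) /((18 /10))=10 /7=1.43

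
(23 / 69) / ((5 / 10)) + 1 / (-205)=407 / 615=0.66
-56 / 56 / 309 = -1 / 309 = -0.00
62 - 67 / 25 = 1483 / 25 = 59.32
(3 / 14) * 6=9 / 7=1.29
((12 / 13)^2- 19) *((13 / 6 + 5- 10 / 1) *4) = 104278 / 507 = 205.68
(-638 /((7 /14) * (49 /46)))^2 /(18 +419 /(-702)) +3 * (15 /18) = 4837236129149 /58666034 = 82453.78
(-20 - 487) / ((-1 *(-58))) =-507 / 58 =-8.74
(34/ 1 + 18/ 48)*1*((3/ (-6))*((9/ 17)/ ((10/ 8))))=-495/ 68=-7.28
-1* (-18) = 18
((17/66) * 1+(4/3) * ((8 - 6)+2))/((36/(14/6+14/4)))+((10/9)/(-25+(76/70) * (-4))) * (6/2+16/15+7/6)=0.71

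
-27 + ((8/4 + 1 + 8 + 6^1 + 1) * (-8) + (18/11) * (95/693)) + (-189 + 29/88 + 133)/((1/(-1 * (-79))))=-30957793/6776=-4568.74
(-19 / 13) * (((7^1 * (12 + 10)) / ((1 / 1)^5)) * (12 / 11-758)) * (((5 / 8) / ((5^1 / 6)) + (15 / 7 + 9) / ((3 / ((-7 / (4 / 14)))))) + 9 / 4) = -194895008 / 13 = -14991923.69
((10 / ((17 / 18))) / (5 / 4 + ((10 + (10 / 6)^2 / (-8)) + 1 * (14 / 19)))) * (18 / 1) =16.37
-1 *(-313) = 313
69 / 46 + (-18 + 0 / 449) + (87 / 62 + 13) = -65 / 31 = -2.10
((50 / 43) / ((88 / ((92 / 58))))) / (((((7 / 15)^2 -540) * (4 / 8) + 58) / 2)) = -0.00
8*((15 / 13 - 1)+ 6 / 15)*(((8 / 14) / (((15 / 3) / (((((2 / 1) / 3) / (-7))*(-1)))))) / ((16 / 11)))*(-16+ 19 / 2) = -264 / 1225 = -0.22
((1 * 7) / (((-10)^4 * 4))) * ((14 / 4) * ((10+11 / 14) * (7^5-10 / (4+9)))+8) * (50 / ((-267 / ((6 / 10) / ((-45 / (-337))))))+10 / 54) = -364188167833 / 4998240000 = -72.86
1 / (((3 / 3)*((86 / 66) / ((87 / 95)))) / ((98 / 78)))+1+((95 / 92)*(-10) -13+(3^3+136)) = 345799533 / 2442830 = 141.56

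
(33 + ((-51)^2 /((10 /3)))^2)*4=60890109 /25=2435604.36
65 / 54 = 1.20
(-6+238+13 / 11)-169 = 706 / 11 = 64.18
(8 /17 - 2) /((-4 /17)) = 13 /2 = 6.50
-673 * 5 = -3365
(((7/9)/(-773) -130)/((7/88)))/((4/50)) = -20428.73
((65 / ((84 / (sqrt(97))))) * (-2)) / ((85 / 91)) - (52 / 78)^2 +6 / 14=-169 * sqrt(97) / 102 - 1 / 63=-16.33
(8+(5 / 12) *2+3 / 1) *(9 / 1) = 213 / 2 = 106.50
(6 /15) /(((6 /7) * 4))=7 /60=0.12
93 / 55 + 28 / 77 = 113 / 55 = 2.05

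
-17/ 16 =-1.06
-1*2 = -2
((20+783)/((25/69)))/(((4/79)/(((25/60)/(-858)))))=-132641/6240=-21.26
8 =8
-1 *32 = -32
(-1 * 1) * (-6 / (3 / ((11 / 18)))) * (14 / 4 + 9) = 275 / 18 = 15.28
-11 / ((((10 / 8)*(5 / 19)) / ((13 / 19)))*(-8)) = 143 / 50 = 2.86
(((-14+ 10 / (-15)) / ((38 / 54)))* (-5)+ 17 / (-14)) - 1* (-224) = 86981 / 266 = 327.00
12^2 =144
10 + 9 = 19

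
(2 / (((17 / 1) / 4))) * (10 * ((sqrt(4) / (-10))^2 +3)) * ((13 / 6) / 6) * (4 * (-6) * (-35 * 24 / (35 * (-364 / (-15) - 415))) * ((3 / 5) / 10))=-1138176 / 2490925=-0.46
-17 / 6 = -2.83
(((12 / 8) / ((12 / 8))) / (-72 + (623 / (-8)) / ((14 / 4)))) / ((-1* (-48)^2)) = 1 / 217152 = 0.00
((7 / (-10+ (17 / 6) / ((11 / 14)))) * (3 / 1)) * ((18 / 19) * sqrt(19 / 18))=-2079 * sqrt(38) / 4009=-3.20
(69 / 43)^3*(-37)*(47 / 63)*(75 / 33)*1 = -1586880975 / 6122039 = -259.21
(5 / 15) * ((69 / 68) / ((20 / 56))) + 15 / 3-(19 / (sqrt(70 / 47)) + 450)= -75489 / 170-19 * sqrt(3290) / 70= -459.62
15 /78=5 /26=0.19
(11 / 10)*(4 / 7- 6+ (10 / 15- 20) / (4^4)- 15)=-121253 / 5376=-22.55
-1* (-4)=4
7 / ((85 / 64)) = 448 / 85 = 5.27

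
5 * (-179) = -895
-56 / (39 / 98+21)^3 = -52706752 / 9221366673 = -0.01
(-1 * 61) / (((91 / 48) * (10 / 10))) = -2928 / 91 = -32.18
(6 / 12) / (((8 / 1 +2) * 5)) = 1 / 100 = 0.01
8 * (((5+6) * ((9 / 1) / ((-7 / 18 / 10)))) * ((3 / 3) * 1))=-142560 / 7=-20365.71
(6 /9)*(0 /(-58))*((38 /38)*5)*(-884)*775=0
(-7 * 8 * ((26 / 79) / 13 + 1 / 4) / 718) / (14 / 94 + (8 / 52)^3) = -62884731 / 446827555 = -0.14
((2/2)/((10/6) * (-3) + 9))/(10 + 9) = 1/76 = 0.01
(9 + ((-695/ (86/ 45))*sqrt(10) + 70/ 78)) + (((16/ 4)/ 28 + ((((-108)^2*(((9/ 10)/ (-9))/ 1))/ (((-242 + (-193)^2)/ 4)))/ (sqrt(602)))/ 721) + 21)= -31275*sqrt(10)/ 86 - 11664*sqrt(602)/ 40156480735 + 8474/ 273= -1118.96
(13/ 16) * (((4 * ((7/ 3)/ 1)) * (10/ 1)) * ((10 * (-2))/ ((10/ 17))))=-2578.33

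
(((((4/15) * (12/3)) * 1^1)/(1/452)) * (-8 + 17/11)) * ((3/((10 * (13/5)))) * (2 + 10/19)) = -12323328/13585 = -907.13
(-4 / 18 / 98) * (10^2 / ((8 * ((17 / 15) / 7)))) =-125 / 714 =-0.18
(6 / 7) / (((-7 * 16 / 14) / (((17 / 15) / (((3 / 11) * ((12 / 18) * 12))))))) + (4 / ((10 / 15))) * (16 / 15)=21317 / 3360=6.34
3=3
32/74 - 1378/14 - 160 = -258.00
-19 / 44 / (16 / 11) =-19 / 64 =-0.30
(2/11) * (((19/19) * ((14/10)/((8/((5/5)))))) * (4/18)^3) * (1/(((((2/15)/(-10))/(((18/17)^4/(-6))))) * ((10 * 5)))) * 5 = 504/918731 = 0.00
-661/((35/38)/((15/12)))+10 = -887.07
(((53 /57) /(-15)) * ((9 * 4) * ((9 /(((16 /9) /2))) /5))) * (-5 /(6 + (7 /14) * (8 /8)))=4293 /1235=3.48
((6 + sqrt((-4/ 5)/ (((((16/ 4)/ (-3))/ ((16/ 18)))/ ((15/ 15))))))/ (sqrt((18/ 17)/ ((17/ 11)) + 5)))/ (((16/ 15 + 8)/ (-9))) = 9*sqrt(1643)*(-45 - sqrt(30))/ 6572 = -2.80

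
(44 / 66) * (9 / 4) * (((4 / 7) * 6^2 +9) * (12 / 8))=1863 / 28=66.54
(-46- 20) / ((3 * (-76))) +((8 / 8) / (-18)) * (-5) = 97 / 171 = 0.57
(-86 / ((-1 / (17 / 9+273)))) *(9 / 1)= 212764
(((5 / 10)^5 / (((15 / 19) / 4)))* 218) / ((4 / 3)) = 2071 / 80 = 25.89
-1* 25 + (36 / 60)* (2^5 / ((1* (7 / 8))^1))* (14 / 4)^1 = 259 / 5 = 51.80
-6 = -6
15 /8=1.88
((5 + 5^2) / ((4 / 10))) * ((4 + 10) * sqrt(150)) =5250 * sqrt(6) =12859.82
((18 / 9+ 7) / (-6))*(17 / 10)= -51 / 20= -2.55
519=519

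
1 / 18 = 0.06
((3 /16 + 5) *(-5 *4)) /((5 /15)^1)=-1245 /4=-311.25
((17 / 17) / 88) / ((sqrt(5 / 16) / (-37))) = -37*sqrt(5) / 110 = -0.75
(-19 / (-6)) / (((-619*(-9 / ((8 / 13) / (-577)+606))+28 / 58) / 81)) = 33812430723 / 1275492431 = 26.51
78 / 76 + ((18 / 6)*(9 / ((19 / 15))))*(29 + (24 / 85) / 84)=2800275 / 4522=619.26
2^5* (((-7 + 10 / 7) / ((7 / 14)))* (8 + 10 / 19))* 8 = -3234816 / 133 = -24321.92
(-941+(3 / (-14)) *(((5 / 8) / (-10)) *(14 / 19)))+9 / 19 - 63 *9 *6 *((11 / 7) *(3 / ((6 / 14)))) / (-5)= 6543.88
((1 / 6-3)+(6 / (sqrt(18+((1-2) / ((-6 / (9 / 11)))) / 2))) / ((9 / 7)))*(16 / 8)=-3.47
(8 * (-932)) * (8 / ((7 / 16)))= -954368 / 7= -136338.29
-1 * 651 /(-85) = 651 /85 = 7.66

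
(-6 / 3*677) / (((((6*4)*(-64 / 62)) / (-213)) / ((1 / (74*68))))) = -1490077 / 644096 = -2.31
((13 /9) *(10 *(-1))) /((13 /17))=-170 /9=-18.89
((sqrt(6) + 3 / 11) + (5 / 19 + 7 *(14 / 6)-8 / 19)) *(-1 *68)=-701284 / 627-68 *sqrt(6)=-1285.04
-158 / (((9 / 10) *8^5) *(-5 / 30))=0.03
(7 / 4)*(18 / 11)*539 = 3087 / 2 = 1543.50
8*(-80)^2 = 51200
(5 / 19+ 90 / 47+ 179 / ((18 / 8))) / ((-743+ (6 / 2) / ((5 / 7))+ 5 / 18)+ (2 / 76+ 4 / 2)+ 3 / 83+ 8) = -272610595 / 2429671909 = -0.11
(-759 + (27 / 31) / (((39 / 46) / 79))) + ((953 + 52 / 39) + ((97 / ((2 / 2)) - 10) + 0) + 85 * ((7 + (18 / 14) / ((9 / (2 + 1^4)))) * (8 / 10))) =7351237 / 8463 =868.63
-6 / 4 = -3 / 2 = -1.50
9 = 9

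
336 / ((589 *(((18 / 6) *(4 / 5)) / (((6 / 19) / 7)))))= 120 / 11191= 0.01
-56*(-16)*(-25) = -22400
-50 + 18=-32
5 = 5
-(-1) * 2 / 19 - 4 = -3.89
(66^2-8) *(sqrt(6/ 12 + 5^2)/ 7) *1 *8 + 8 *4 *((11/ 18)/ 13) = 176/ 117 + 17392 *sqrt(102)/ 7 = 25094.45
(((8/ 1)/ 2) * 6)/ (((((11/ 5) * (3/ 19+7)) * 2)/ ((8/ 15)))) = 76/ 187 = 0.41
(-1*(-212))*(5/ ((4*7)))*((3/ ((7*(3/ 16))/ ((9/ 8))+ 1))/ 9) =530/ 91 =5.82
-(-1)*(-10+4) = -6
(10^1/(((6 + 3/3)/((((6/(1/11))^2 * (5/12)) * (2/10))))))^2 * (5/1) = 65884500/49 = 1344581.63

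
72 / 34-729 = -726.88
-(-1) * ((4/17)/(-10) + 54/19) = 4552/1615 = 2.82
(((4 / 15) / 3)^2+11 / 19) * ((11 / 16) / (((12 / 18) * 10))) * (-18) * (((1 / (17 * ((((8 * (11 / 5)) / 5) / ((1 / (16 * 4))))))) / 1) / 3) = -22579 / 238141440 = -0.00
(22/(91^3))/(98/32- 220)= -0.00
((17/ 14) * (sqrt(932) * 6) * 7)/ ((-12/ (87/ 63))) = -493 * sqrt(233)/ 42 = -179.17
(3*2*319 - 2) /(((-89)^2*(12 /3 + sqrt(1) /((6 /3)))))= 3824 /71289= 0.05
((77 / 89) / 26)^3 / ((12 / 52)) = 456533 / 2859354264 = 0.00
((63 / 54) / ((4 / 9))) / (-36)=-7 / 96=-0.07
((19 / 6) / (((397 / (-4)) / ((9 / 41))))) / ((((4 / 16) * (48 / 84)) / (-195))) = 9.56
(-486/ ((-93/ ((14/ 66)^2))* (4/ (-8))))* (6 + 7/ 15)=-57036/ 18755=-3.04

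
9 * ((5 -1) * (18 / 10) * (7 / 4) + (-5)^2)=1692 / 5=338.40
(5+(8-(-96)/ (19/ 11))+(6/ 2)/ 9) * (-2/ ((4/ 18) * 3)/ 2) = -1964/ 19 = -103.37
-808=-808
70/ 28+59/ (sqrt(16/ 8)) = 5/ 2+59* sqrt(2)/ 2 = 44.22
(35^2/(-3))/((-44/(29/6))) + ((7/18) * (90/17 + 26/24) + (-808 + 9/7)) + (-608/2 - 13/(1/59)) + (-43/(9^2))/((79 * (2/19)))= -30664649905/16752582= -1830.44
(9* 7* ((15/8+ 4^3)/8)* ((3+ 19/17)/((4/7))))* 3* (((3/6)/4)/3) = 478485/1024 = 467.27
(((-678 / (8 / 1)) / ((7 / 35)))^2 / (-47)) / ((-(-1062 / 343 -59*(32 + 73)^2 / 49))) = -109494175 / 380544336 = -0.29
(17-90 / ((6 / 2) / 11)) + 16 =-297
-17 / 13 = -1.31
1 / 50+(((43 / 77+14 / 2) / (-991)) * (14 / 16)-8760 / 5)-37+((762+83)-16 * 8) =-1168572673 / 1090100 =-1071.99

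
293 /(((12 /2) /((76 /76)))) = 293 /6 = 48.83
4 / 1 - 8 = -4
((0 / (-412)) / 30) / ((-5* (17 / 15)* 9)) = 0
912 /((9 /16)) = 4864 /3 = 1621.33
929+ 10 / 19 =929.53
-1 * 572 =-572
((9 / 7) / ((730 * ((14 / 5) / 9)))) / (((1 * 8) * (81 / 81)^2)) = 81 / 114464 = 0.00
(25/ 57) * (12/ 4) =25/ 19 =1.32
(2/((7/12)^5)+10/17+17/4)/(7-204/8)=-39370655/21143206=-1.86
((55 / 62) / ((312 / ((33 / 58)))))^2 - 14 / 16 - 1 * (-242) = 33724715143753 / 139864032256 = 241.13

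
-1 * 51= -51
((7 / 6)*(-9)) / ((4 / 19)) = -399 / 8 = -49.88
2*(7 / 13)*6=84 / 13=6.46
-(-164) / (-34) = -82 / 17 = -4.82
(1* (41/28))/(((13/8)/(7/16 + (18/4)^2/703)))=215045/511784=0.42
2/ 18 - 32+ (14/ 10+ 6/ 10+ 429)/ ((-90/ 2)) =-622/ 15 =-41.47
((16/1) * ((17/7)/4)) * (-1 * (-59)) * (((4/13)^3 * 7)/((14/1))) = 128384/15379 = 8.35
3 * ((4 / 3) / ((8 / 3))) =3 / 2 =1.50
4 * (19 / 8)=9.50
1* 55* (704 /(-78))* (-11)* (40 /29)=8518400 /1131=7531.74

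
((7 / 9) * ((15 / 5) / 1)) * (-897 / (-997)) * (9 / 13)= 1449 / 997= 1.45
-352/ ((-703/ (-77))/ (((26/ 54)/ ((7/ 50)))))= -132.60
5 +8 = 13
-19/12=-1.58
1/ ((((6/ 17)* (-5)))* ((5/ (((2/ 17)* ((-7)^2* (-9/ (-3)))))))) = -49/ 25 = -1.96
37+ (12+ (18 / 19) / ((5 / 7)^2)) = 24157 / 475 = 50.86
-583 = -583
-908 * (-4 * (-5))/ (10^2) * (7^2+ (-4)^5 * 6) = 1106852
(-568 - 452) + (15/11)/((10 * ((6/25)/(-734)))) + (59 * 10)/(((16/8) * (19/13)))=-516315/418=-1235.20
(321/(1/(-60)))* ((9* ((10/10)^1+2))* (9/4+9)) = -5850225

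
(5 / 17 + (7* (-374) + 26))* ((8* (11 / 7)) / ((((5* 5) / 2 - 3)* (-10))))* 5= 3877192 / 2261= 1714.81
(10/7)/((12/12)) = 10/7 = 1.43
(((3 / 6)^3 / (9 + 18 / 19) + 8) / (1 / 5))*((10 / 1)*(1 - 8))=-302875 / 108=-2804.40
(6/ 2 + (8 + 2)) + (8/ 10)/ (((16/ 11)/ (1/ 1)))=271/ 20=13.55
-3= -3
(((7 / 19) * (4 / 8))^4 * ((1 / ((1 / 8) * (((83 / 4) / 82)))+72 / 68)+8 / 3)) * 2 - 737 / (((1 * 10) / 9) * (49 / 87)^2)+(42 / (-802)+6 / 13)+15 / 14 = -2089.45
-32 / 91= -0.35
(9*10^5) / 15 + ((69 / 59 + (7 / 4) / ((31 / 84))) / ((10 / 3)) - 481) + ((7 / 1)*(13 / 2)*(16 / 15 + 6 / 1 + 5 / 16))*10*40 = 10634991563 / 54870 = 193821.61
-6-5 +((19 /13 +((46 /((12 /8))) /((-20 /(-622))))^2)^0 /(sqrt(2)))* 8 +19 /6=-47 /6 +4* sqrt(2)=-2.18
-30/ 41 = -0.73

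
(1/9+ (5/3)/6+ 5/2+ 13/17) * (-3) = -559/51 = -10.96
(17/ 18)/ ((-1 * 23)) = -17/ 414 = -0.04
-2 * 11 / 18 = -11 / 9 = -1.22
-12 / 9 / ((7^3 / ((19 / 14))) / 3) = -38 / 2401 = -0.02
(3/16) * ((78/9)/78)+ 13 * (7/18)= 731/144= 5.08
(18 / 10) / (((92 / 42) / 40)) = 756 / 23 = 32.87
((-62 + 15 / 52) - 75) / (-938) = 7109 / 48776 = 0.15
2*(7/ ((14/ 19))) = 19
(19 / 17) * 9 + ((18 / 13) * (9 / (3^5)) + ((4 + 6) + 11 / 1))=31.11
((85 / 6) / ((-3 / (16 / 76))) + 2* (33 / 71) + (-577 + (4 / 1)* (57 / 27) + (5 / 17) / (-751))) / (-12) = 22034634736 / 465012441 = 47.39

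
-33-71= -104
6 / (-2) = -3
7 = 7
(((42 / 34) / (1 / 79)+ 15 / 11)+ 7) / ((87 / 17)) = 19813 / 957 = 20.70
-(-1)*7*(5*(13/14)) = 32.50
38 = 38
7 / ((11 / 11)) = 7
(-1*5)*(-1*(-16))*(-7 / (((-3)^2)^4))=560 / 6561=0.09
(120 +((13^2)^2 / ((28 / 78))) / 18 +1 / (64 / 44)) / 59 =1525723 / 19824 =76.96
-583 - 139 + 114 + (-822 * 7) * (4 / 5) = -26056 / 5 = -5211.20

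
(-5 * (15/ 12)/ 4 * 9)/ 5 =-45/ 16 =-2.81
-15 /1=-15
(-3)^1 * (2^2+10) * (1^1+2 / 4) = -63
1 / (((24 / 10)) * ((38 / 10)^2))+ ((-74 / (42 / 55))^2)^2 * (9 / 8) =6191057766526375 / 62406792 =99204871.27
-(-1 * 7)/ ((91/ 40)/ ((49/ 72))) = 245/ 117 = 2.09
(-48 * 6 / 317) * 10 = -2880 / 317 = -9.09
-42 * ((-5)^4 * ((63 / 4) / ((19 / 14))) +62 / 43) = -248938851 / 817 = -304698.72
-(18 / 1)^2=-324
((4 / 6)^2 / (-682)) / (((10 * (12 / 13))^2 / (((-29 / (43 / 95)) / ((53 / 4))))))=93119 / 2517930360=0.00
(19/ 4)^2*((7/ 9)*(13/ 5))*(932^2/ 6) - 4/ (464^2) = 6605362.74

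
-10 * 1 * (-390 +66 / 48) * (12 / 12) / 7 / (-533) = -15545 / 14924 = -1.04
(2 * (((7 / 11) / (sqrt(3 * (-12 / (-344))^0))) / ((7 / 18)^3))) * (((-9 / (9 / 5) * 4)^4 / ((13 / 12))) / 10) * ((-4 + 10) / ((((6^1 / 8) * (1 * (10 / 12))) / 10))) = 71663616000 * sqrt(3) / 7007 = 17714431.85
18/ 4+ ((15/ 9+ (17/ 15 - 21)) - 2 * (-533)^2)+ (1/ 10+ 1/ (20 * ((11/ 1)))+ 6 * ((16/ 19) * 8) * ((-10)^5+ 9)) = -19269520229/ 4180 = -4609933.07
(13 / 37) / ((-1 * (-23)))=13 / 851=0.02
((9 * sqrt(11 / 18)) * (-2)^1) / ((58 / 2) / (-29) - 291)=3 * sqrt(22) / 292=0.05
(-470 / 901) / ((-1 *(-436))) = -235 / 196418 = -0.00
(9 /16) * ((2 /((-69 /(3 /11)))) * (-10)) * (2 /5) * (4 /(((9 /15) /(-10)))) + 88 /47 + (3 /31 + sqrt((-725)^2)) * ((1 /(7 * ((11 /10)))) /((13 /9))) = 65.88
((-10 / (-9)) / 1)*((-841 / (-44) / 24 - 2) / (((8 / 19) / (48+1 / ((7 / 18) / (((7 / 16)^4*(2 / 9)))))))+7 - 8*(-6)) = -5175985325 / 56623104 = -91.41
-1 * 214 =-214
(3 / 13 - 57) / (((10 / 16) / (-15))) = 17712 / 13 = 1362.46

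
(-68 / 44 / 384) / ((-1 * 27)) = 17 / 114048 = 0.00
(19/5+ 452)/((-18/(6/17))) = -2279/255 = -8.94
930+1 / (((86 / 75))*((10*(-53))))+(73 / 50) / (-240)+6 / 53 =930.11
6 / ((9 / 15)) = 10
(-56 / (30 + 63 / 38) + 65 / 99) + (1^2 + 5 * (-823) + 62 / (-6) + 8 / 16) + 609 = -279159055 / 79398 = -3515.95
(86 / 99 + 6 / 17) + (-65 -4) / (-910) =1.30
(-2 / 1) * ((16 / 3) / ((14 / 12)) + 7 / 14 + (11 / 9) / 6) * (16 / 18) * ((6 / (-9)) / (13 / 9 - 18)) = -31904 / 84483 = -0.38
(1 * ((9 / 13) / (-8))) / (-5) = 9 / 520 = 0.02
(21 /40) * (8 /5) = 21 /25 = 0.84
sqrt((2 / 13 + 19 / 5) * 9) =3 * sqrt(16705) / 65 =5.97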